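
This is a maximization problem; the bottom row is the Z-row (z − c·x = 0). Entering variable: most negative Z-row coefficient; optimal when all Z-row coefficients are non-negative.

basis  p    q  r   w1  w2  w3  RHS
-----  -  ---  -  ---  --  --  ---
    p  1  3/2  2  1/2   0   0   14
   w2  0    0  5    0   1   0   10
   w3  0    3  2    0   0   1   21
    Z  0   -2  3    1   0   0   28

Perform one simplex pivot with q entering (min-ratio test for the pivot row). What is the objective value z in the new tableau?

42

Ratio test on column q — row 1: 14/(3/2) = 28/3; row 2: entry 0 ≤ 0; row 3: 21/3 = 7. Minimum is 7 at row 3 (w3 leaves); pivot element 3.
Pivot on row 3; the Z-row RHS becomes 28 − (-2)·7 = 42.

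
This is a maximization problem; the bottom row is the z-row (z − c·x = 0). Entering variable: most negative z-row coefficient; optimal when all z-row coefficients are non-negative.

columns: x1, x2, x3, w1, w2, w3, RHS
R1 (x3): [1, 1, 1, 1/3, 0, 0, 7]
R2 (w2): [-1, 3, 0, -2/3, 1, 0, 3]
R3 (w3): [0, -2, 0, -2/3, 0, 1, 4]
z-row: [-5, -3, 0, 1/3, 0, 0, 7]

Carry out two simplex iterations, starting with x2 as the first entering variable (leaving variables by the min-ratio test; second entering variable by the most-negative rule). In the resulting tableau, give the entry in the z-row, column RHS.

Ratio test on column x2 — row 1: 7/1 = 7; row 2: 3/3 = 1; row 3: entry -2 ≤ 0. Minimum is 1 at row 2 (w2 leaves); pivot element 3.
Divide row 2 by 3; eliminate column x2 from the other rows.
Second iteration: most negative z-row entry is -6 in column x1, so x1 enters.
Ratio test on column x1 — row 1: 6/(4/3) = 9/2; row 2: entry -1/3 ≤ 0; row 3: entry -2/3 ≤ 0. Minimum is 9/2 at row 1 (x3 leaves); pivot element 4/3.
Divide row 1 by 4/3; eliminate column x1 from the other rows.
After both pivots, the entry at the z-row, column RHS is 37.

37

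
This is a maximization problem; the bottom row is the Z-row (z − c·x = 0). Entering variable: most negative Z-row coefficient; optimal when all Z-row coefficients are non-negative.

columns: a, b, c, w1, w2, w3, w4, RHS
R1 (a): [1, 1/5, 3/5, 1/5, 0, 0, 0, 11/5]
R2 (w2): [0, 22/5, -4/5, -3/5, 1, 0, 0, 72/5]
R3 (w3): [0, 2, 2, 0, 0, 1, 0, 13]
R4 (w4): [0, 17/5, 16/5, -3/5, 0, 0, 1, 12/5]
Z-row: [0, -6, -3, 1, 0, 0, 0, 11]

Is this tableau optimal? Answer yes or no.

The Z-row has a negative entry -6 in column b, so it is not optimal.

no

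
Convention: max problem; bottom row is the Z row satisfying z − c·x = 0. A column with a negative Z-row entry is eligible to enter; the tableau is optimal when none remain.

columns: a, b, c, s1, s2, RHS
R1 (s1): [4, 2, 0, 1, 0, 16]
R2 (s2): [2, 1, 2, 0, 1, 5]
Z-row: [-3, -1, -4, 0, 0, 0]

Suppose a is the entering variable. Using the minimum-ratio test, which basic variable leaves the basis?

s2

Column a entries and ratios — s1: 16/4 = 4; s2: 5/2 = 5/2.
Smallest ratio is 5/2 in the row of s2, so s2 leaves.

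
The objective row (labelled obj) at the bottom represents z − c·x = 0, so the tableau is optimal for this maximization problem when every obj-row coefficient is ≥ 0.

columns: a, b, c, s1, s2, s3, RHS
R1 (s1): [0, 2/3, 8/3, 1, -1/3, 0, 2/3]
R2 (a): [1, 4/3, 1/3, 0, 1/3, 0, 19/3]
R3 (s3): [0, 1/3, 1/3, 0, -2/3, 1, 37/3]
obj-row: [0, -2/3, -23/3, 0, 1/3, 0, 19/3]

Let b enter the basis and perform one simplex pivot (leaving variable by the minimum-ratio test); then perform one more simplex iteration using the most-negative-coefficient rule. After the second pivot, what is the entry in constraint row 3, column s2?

Ratio test on column b — row 1: (2/3)/(2/3) = 1; row 2: (19/3)/(4/3) = 19/4; row 3: (37/3)/(1/3) = 37. Minimum is 1 at row 1 (s1 leaves); pivot element 2/3.
Divide row 1 by 2/3; eliminate column b from the other rows.
Second iteration: most negative obj-row entry is -5 in column c, so c enters.
Ratio test on column c — row 1: 1/4 = 1/4; row 2: entry -5 ≤ 0; row 3: entry -1 ≤ 0. Minimum is 1/4 at row 1 (b leaves); pivot element 4.
Divide row 1 by 4; eliminate column c from the other rows.
After both pivots, the entry at constraint row 3, column s2 is -5/8.

-5/8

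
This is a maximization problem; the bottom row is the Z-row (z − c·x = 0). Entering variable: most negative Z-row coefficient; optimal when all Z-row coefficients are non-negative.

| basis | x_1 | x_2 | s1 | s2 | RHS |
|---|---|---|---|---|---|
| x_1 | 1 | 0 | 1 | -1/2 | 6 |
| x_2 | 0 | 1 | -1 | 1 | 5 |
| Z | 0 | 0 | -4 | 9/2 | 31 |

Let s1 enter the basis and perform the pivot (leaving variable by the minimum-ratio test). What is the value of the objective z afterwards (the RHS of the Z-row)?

55

Ratio test on column s1 — row 1: 6/1 = 6; row 2: entry -1 ≤ 0. Minimum is 6 at row 1 (x_1 leaves); pivot element 1.
Pivot on row 1; the Z-row RHS becomes 31 − (-4)·6 = 55.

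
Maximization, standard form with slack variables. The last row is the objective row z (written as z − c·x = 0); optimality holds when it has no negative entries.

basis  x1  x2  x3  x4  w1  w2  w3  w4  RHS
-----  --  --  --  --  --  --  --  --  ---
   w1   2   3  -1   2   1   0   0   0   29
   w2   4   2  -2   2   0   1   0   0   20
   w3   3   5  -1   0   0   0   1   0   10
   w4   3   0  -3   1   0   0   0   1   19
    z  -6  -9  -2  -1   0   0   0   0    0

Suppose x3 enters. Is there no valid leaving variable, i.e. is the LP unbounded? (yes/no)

yes

Every constraint-row entry in column x3 is ≤ 0, so increasing x3 is unbounded.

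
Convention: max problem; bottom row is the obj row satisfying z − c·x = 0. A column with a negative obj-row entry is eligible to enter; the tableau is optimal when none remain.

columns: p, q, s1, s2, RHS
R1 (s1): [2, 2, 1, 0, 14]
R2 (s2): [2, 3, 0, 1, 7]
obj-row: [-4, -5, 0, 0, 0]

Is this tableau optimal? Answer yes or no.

no

The obj-row has a negative entry -5 in column q, so it is not optimal.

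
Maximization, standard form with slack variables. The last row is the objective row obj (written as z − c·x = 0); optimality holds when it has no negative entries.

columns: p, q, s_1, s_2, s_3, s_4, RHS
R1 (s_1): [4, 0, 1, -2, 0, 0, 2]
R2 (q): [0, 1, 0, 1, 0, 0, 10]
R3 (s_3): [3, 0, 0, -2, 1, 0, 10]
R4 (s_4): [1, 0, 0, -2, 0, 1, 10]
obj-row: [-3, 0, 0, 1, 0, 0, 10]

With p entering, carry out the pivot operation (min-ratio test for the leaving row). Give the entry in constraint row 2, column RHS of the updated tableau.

Ratio test on column p — row 1: 2/4 = 1/2; row 2: entry 0 ≤ 0; row 3: 10/3 = 10/3; row 4: 10/1 = 10. Minimum is 1/2 at row 1 (s_1 leaves); pivot element 4.
Divide row 1 by 4; eliminate column p from the other rows.
Row 2 update in column RHS: 10 − 0·(1/2) = 10.

10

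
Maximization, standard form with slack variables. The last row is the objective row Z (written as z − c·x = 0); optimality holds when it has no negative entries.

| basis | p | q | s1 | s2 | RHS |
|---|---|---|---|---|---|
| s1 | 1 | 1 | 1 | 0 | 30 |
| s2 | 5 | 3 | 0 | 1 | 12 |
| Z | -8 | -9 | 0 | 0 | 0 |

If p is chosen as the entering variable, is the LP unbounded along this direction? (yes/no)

Column p has positive entries in row(s) 1, 2, so the ratio test bounds it — not unbounded.

no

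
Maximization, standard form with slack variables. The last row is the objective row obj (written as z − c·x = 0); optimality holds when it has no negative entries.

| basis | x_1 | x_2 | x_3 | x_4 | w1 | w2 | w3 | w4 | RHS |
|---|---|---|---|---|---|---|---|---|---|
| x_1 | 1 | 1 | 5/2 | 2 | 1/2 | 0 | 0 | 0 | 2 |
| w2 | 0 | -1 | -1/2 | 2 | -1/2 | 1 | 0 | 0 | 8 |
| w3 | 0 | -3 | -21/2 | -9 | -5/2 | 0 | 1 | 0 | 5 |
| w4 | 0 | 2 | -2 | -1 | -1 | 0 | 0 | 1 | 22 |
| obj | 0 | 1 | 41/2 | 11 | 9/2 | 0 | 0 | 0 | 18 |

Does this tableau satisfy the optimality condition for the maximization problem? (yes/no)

yes

Every obj-row coefficient is ≥ 0, so the tableau is optimal.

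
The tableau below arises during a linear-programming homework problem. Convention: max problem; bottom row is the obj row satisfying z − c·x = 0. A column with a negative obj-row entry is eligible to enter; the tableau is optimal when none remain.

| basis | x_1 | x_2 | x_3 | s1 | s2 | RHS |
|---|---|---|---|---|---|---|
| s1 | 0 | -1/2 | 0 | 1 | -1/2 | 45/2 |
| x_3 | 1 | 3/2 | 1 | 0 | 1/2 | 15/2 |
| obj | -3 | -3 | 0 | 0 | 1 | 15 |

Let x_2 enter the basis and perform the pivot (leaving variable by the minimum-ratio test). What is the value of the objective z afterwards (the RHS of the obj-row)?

30

Ratio test on column x_2 — row 1: entry -1/2 ≤ 0; row 2: (15/2)/(3/2) = 5. Minimum is 5 at row 2 (x_3 leaves); pivot element 3/2.
Pivot on row 2; the obj-row RHS becomes 15 − (-3)·5 = 30.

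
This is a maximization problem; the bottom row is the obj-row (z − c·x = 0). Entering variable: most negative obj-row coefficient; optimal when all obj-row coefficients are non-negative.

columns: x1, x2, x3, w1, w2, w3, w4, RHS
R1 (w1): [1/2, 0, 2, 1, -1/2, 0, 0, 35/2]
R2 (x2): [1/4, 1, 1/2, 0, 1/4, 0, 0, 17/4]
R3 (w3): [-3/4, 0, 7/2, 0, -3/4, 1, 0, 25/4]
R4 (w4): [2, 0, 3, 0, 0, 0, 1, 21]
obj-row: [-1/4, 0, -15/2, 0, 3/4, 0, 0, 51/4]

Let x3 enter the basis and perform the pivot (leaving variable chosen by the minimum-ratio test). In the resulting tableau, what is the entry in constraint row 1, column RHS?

Ratio test on column x3 — row 1: (35/2)/2 = 35/4; row 2: (17/4)/(1/2) = 17/2; row 3: (25/4)/(7/2) = 25/14; row 4: 21/3 = 7. Minimum is 25/14 at row 3 (w3 leaves); pivot element 7/2.
Divide row 3 by 7/2; eliminate column x3 from the other rows.
Row 1 update in column RHS: 35/2 − 2·(25/14) = 195/14.

195/14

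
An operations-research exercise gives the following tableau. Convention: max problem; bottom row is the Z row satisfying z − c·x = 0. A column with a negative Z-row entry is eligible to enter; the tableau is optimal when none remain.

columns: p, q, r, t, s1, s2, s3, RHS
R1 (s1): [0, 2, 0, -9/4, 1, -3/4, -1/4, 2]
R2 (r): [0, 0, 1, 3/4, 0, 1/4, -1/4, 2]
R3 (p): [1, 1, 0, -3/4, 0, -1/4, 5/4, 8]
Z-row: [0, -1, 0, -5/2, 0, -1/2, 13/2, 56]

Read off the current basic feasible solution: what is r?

r is basic (row 2); its value is the RHS of that row, 2.

2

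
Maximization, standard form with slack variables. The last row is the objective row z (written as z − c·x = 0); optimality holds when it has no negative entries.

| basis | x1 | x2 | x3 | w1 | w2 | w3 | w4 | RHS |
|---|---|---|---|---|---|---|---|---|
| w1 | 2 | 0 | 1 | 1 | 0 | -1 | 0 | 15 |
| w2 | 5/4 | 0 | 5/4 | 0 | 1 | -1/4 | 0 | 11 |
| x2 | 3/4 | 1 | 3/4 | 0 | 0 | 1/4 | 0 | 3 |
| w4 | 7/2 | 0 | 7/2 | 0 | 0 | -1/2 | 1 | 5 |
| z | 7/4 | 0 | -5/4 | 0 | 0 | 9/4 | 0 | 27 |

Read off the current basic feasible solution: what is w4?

5

w4 is basic (row 4); its value is the RHS of that row, 5.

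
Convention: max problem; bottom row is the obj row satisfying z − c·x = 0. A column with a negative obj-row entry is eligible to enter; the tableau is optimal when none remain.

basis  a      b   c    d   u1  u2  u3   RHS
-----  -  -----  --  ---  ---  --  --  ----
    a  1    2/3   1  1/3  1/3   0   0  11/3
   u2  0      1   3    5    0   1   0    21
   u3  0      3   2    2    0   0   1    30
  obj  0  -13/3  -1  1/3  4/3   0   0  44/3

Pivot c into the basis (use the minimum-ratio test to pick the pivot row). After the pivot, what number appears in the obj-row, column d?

2/3

Ratio test on column c — row 1: (11/3)/1 = 11/3; row 2: 21/3 = 7; row 3: 30/2 = 15. Minimum is 11/3 at row 1 (a leaves); pivot element 1.
Divide row 1 by 1; eliminate column c from the other rows.
obj-row update in column d: 1/3 − (-1)·(1/3) = 2/3.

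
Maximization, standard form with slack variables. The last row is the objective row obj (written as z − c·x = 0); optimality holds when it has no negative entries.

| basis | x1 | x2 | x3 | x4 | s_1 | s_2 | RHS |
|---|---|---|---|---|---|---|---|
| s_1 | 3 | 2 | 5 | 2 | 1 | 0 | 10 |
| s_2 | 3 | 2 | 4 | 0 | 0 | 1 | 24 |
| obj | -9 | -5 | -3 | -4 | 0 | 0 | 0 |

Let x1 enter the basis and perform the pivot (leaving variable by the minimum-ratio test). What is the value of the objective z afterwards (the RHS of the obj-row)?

Ratio test on column x1 — row 1: 10/3 = 10/3; row 2: 24/3 = 8. Minimum is 10/3 at row 1 (s_1 leaves); pivot element 3.
Pivot on row 1; the obj-row RHS becomes 0 − (-9)·(10/3) = 30.

30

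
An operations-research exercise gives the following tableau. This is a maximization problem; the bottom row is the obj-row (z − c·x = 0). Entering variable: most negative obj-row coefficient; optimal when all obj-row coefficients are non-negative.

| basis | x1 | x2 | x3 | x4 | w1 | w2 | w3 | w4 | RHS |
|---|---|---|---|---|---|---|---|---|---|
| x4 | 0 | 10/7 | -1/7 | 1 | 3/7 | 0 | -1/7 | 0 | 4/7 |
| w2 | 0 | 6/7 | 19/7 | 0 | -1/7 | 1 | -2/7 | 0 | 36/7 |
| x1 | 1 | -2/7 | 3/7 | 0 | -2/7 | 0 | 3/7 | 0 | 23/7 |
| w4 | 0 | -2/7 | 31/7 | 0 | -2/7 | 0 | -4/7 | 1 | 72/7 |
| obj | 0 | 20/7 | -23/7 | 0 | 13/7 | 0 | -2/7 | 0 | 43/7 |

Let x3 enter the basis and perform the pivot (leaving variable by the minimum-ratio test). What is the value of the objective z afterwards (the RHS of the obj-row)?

Ratio test on column x3 — row 1: entry -1/7 ≤ 0; row 2: (36/7)/(19/7) = 36/19; row 3: (23/7)/(3/7) = 23/3; row 4: (72/7)/(31/7) = 72/31. Minimum is 36/19 at row 2 (w2 leaves); pivot element 19/7.
Pivot on row 2; the obj-row RHS becomes 43/7 − (-23/7)·(36/19) = 235/19.

235/19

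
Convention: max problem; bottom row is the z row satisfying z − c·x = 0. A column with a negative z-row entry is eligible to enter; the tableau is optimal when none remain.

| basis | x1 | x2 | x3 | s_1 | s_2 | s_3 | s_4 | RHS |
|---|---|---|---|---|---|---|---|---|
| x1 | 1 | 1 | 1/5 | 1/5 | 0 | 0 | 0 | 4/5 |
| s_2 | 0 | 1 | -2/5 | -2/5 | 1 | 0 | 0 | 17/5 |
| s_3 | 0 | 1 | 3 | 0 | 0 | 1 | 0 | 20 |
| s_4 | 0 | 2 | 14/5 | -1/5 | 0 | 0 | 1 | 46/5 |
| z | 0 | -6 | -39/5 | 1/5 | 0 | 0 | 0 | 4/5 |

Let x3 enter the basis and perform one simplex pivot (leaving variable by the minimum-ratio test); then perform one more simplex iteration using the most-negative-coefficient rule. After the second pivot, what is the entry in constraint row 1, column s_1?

1/4

Ratio test on column x3 — row 1: (4/5)/(1/5) = 4; row 2: entry -2/5 ≤ 0; row 3: 20/3 = 20/3; row 4: (46/5)/(14/5) = 23/7. Minimum is 23/7 at row 4 (s_4 leaves); pivot element 14/5.
Divide row 4 by 14/5; eliminate column x3 from the other rows.
Second iteration: most negative z-row entry is -3/7 in column x2, so x2 enters.
Ratio test on column x2 — row 1: (1/7)/(6/7) = 1/6; row 2: (33/7)/(9/7) = 11/3; row 3: entry -8/7 ≤ 0; row 4: (23/7)/(5/7) = 23/5. Minimum is 1/6 at row 1 (x1 leaves); pivot element 6/7.
Divide row 1 by 6/7; eliminate column x2 from the other rows.
After both pivots, the entry at constraint row 1, column s_1 is 1/4.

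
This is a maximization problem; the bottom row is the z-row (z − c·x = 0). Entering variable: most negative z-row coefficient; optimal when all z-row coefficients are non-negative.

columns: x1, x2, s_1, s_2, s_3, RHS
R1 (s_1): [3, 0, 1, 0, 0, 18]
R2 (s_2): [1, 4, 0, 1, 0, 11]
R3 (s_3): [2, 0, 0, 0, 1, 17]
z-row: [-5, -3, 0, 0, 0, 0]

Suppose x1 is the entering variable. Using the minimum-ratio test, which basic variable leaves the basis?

s_1

Column x1 entries and ratios — s_1: 18/3 = 6; s_2: 11/1 = 11; s_3: 17/2 = 17/2.
Smallest ratio is 6 in the row of s_1, so s_1 leaves.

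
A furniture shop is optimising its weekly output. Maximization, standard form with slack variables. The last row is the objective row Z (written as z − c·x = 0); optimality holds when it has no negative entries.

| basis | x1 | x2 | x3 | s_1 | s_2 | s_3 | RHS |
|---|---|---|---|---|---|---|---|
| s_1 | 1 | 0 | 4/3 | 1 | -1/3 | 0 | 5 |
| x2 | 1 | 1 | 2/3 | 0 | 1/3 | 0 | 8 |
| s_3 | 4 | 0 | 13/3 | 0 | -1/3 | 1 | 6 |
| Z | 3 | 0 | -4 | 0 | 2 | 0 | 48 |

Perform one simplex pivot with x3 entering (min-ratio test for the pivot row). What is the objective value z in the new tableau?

696/13

Ratio test on column x3 — row 1: 5/(4/3) = 15/4; row 2: 8/(2/3) = 12; row 3: 6/(13/3) = 18/13. Minimum is 18/13 at row 3 (s_3 leaves); pivot element 13/3.
Pivot on row 3; the Z-row RHS becomes 48 − (-4)·(18/13) = 696/13.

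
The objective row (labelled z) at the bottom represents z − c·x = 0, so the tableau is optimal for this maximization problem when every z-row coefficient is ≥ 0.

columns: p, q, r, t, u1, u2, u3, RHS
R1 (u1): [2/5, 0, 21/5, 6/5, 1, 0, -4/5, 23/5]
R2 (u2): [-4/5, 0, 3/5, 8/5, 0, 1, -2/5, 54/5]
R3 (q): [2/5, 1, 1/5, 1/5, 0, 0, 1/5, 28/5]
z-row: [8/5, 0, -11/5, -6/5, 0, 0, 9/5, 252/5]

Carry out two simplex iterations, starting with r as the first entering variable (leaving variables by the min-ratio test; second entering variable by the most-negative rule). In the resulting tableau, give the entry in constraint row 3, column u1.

Ratio test on column r — row 1: (23/5)/(21/5) = 23/21; row 2: (54/5)/(3/5) = 18; row 3: (28/5)/(1/5) = 28. Minimum is 23/21 at row 1 (u1 leaves); pivot element 21/5.
Divide row 1 by 21/5; eliminate column r from the other rows.
Second iteration: most negative z-row entry is -4/7 in column t, so t enters.
Ratio test on column t — row 1: (23/21)/(2/7) = 23/6; row 2: (71/7)/(10/7) = 71/10; row 3: (113/21)/(1/7) = 113/3. Minimum is 23/6 at row 1 (r leaves); pivot element 2/7.
Divide row 1 by 2/7; eliminate column t from the other rows.
After both pivots, the entry at constraint row 3, column u1 is -1/6.

-1/6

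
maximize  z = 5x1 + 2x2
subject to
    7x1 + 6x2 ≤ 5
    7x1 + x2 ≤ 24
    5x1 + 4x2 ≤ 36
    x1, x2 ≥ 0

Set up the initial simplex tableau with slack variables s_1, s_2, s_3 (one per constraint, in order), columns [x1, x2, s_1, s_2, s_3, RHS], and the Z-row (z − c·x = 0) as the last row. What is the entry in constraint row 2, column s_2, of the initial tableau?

Slack s_2 belongs to constraint 2; its column is the unit vector e_2, so the entry in row 2 is 1.

1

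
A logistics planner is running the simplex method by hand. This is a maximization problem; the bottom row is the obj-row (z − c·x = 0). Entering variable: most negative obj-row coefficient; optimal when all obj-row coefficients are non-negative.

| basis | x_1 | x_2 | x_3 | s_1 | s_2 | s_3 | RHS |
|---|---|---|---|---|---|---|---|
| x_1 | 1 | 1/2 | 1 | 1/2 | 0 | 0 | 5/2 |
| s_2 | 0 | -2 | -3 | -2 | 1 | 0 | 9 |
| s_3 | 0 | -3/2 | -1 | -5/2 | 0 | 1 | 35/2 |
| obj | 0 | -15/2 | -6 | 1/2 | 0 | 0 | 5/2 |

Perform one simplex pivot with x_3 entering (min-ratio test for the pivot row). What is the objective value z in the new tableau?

Ratio test on column x_3 — row 1: (5/2)/1 = 5/2; row 2: entry -3 ≤ 0; row 3: entry -1 ≤ 0. Minimum is 5/2 at row 1 (x_1 leaves); pivot element 1.
Pivot on row 1; the obj-row RHS becomes 5/2 − (-6)·(5/2) = 35/2.

35/2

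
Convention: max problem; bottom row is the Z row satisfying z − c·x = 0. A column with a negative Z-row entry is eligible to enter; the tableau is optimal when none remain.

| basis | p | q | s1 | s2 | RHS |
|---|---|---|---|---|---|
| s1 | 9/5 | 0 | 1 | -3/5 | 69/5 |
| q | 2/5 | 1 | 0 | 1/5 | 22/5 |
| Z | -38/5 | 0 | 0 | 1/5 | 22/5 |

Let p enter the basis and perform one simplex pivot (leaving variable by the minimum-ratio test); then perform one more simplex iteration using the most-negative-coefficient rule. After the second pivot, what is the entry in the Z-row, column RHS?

Ratio test on column p — row 1: (69/5)/(9/5) = 23/3; row 2: (22/5)/(2/5) = 11. Minimum is 23/3 at row 1 (s1 leaves); pivot element 9/5.
Divide row 1 by 9/5; eliminate column p from the other rows.
Second iteration: most negative Z-row entry is -7/3 in column s2, so s2 enters.
Ratio test on column s2 — row 1: entry -1/3 ≤ 0; row 2: (4/3)/(1/3) = 4. Minimum is 4 at row 2 (q leaves); pivot element 1/3.
Divide row 2 by 1/3; eliminate column s2 from the other rows.
After both pivots, the entry at the Z-row, column RHS is 72.

72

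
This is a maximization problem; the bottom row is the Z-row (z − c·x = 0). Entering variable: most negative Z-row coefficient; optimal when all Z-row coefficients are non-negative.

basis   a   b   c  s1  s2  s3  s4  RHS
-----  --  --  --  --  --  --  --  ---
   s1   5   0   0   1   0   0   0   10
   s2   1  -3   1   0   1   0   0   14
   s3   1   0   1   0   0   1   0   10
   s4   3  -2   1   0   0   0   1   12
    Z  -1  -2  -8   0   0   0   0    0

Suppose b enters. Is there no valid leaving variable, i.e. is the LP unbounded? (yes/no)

Every constraint-row entry in column b is ≤ 0, so increasing b is unbounded.

yes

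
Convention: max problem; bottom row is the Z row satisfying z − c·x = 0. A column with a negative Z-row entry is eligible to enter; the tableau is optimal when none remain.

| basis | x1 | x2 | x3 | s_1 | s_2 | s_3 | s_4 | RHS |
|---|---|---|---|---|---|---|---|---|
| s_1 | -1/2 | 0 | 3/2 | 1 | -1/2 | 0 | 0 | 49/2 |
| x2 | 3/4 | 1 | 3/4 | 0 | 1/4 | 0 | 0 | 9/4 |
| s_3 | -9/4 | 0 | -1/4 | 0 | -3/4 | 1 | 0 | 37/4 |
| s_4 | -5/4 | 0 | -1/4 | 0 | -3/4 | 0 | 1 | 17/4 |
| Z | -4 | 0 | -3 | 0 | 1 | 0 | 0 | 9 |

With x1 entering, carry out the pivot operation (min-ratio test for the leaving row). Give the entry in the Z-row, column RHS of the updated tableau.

21

Ratio test on column x1 — row 1: entry -1/2 ≤ 0; row 2: (9/4)/(3/4) = 3; row 3: entry -9/4 ≤ 0; row 4: entry -5/4 ≤ 0. Minimum is 3 at row 2 (x2 leaves); pivot element 3/4.
Divide row 2 by 3/4; eliminate column x1 from the other rows.
Z-row update in column RHS: 9 − (-4)·3 = 21.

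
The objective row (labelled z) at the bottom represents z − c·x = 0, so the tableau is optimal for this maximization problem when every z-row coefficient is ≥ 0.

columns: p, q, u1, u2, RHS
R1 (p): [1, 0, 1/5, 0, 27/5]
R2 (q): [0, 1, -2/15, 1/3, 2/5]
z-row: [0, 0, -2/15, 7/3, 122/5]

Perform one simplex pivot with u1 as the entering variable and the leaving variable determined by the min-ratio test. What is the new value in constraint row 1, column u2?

0

Ratio test on column u1 — row 1: (27/5)/(1/5) = 27; row 2: entry -2/15 ≤ 0. Minimum is 27 at row 1 (p leaves); pivot element 1/5.
Divide row 1 by 1/5; eliminate column u1 from the other rows.
In the new row 1, the u2 entry is the old entry divided by the pivot: 0/(1/5) = 0.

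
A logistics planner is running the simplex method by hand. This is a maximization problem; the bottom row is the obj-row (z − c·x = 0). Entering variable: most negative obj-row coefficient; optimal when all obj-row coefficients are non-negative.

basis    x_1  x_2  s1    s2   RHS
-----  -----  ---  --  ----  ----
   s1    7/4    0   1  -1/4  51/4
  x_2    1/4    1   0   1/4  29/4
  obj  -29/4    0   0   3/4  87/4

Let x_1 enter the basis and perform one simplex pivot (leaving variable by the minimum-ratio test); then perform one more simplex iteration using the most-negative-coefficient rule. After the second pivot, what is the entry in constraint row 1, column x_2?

Ratio test on column x_1 — row 1: (51/4)/(7/4) = 51/7; row 2: (29/4)/(1/4) = 29. Minimum is 51/7 at row 1 (s1 leaves); pivot element 7/4.
Divide row 1 by 7/4; eliminate column x_1 from the other rows.
Second iteration: most negative obj-row entry is -2/7 in column s2, so s2 enters.
Ratio test on column s2 — row 1: entry -1/7 ≤ 0; row 2: (38/7)/(2/7) = 19. Minimum is 19 at row 2 (x_2 leaves); pivot element 2/7.
Divide row 2 by 2/7; eliminate column s2 from the other rows.
After both pivots, the entry at constraint row 1, column x_2 is 1/2.

1/2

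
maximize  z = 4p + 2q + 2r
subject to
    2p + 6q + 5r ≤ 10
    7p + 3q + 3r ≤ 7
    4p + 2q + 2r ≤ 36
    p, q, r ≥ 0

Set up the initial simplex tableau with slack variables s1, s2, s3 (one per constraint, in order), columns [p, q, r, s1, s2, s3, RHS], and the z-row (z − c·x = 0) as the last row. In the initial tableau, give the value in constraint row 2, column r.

Constraint 2 has coefficient 3 on r.

3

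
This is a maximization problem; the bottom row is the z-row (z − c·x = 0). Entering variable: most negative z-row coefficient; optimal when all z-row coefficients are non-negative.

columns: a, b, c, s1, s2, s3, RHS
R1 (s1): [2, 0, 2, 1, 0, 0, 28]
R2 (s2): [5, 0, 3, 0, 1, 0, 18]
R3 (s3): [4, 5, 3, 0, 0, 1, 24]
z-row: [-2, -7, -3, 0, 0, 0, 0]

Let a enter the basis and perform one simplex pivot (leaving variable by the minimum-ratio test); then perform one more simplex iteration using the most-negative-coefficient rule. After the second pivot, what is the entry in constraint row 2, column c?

Ratio test on column a — row 1: 28/2 = 14; row 2: 18/5 = 18/5; row 3: 24/4 = 6. Minimum is 18/5 at row 2 (s2 leaves); pivot element 5.
Divide row 2 by 5; eliminate column a from the other rows.
Second iteration: most negative z-row entry is -7 in column b, so b enters.
Ratio test on column b — row 1: entry 0 ≤ 0; row 2: entry 0 ≤ 0; row 3: (48/5)/5 = 48/25. Minimum is 48/25 at row 3 (s3 leaves); pivot element 5.
Divide row 3 by 5; eliminate column b from the other rows.
After both pivots, the entry at constraint row 2, column c is 3/5.

3/5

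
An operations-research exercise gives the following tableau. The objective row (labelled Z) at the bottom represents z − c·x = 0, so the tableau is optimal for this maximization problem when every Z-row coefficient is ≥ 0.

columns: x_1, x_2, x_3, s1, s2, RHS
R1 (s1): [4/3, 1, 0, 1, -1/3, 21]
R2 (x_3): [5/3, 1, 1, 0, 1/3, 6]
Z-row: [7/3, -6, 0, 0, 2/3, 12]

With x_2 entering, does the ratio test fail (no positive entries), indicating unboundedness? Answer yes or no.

no

Column x_2 has positive entries in row(s) 1, 2, so the ratio test bounds it — not unbounded.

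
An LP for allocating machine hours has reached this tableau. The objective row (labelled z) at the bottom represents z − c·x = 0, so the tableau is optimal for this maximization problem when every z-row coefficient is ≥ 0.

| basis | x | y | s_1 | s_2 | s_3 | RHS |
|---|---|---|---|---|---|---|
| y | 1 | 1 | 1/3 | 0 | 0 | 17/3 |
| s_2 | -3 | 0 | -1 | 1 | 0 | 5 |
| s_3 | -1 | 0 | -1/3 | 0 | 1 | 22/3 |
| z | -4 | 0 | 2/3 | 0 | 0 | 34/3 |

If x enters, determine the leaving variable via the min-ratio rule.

Column x entries and ratios — y: (17/3)/1 = 17/3; s_2: -3 ≤ 0, skip; s_3: -1 ≤ 0, skip.
Smallest ratio is 17/3 in the row of y, so y leaves.

y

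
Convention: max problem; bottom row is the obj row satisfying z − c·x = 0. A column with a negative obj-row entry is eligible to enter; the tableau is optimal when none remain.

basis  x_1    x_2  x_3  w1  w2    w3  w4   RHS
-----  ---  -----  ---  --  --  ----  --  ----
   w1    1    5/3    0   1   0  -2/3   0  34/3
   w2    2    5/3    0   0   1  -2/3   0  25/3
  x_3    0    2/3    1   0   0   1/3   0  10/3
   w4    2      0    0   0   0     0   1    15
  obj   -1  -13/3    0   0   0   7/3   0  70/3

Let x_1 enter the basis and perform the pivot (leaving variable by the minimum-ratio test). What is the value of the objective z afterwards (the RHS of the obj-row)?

55/2

Ratio test on column x_1 — row 1: (34/3)/1 = 34/3; row 2: (25/3)/2 = 25/6; row 3: entry 0 ≤ 0; row 4: 15/2 = 15/2. Minimum is 25/6 at row 2 (w2 leaves); pivot element 2.
Pivot on row 2; the obj-row RHS becomes 70/3 − (-1)·(25/6) = 55/2.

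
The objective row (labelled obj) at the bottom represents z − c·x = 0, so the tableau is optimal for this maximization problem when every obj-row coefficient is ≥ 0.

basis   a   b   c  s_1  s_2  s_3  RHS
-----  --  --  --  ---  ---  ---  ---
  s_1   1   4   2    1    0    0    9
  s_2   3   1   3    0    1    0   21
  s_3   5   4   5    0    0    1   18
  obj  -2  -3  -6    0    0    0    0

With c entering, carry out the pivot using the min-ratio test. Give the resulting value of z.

108/5

Ratio test on column c — row 1: 9/2 = 9/2; row 2: 21/3 = 7; row 3: 18/5 = 18/5. Minimum is 18/5 at row 3 (s_3 leaves); pivot element 5.
Pivot on row 3; the obj-row RHS becomes 0 − (-6)·(18/5) = 108/5.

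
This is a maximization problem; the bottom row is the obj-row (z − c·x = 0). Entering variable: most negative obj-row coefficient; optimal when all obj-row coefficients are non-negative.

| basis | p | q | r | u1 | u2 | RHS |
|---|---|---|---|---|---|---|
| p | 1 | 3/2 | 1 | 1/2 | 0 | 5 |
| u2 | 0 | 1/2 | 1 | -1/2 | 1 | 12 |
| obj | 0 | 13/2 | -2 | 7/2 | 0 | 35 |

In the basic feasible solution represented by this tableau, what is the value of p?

5

p is basic (row 1); its value is the RHS of that row, 5.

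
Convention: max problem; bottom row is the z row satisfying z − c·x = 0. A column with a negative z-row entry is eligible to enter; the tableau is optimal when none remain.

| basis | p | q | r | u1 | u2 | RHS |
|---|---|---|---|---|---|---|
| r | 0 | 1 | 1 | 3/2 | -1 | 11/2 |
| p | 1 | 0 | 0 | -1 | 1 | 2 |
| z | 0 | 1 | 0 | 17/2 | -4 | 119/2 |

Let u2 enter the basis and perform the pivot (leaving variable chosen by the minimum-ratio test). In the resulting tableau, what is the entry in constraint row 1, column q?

1

Ratio test on column u2 — row 1: entry -1 ≤ 0; row 2: 2/1 = 2. Minimum is 2 at row 2 (p leaves); pivot element 1.
Divide row 2 by 1; eliminate column u2 from the other rows.
Row 1 update in column q: 1 − (-1)·0 = 1.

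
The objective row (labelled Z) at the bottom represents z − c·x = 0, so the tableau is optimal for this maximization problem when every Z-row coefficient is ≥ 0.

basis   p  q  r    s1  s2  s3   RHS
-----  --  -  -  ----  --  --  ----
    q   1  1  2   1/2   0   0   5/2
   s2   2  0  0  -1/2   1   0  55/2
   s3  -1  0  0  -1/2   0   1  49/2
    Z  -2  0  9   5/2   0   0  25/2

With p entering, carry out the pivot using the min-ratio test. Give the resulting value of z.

Ratio test on column p — row 1: (5/2)/1 = 5/2; row 2: (55/2)/2 = 55/4; row 3: entry -1 ≤ 0. Minimum is 5/2 at row 1 (q leaves); pivot element 1.
Pivot on row 1; the Z-row RHS becomes 25/2 − (-2)·(5/2) = 35/2.

35/2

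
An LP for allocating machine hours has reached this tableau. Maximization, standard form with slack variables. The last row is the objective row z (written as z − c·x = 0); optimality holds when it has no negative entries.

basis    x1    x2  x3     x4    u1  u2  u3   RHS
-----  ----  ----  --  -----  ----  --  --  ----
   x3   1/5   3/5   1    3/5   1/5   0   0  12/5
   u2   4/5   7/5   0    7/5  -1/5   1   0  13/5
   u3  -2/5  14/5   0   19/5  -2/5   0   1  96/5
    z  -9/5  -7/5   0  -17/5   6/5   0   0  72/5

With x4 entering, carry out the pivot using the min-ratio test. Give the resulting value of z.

145/7

Ratio test on column x4 — row 1: (12/5)/(3/5) = 4; row 2: (13/5)/(7/5) = 13/7; row 3: (96/5)/(19/5) = 96/19. Minimum is 13/7 at row 2 (u2 leaves); pivot element 7/5.
Pivot on row 2; the z-row RHS becomes 72/5 − (-17/5)·(13/7) = 145/7.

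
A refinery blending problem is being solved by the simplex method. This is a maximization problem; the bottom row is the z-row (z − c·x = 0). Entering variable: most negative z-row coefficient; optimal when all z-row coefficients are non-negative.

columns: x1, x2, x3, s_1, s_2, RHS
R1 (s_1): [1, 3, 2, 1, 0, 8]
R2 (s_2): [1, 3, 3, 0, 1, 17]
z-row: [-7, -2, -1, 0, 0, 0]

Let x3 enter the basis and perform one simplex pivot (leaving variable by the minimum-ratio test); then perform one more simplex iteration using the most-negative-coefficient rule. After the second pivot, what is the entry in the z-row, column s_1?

7

Ratio test on column x3 — row 1: 8/2 = 4; row 2: 17/3 = 17/3. Minimum is 4 at row 1 (s_1 leaves); pivot element 2.
Divide row 1 by 2; eliminate column x3 from the other rows.
Second iteration: most negative z-row entry is -13/2 in column x1, so x1 enters.
Ratio test on column x1 — row 1: 4/(1/2) = 8; row 2: entry -1/2 ≤ 0. Minimum is 8 at row 1 (x3 leaves); pivot element 1/2.
Divide row 1 by 1/2; eliminate column x1 from the other rows.
After both pivots, the entry at the z-row, column s_1 is 7.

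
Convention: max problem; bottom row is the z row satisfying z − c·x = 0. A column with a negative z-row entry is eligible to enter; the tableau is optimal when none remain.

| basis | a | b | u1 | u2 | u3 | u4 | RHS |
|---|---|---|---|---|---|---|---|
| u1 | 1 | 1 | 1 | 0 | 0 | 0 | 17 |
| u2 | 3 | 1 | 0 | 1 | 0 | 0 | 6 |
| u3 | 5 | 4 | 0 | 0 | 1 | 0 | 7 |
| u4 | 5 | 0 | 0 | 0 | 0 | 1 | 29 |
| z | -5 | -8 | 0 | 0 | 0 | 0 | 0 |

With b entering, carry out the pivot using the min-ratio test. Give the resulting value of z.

14

Ratio test on column b — row 1: 17/1 = 17; row 2: 6/1 = 6; row 3: 7/4 = 7/4; row 4: entry 0 ≤ 0. Minimum is 7/4 at row 3 (u3 leaves); pivot element 4.
Pivot on row 3; the z-row RHS becomes 0 − (-8)·(7/4) = 14.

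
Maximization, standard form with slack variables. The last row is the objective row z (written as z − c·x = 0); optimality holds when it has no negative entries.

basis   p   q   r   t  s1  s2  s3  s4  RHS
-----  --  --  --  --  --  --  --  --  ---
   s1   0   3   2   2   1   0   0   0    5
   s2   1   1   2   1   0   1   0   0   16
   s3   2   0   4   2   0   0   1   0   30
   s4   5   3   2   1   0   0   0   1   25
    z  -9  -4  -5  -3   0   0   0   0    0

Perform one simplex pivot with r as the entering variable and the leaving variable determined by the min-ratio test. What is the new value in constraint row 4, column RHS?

20

Ratio test on column r — row 1: 5/2 = 5/2; row 2: 16/2 = 8; row 3: 30/4 = 15/2; row 4: 25/2 = 25/2. Minimum is 5/2 at row 1 (s1 leaves); pivot element 2.
Divide row 1 by 2; eliminate column r from the other rows.
Row 4 update in column RHS: 25 − 2·(5/2) = 20.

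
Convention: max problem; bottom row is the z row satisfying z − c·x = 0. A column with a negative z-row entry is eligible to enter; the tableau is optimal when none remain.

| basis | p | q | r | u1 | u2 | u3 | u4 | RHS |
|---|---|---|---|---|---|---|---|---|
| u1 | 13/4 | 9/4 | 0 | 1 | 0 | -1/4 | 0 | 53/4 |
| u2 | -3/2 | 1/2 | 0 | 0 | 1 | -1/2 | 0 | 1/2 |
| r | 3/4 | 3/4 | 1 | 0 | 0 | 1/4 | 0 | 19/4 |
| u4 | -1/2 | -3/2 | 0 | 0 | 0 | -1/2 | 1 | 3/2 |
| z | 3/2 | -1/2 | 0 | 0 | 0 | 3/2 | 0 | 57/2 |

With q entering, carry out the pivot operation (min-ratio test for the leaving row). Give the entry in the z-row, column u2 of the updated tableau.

1

Ratio test on column q — row 1: (53/4)/(9/4) = 53/9; row 2: (1/2)/(1/2) = 1; row 3: (19/4)/(3/4) = 19/3; row 4: entry -3/2 ≤ 0. Minimum is 1 at row 2 (u2 leaves); pivot element 1/2.
Divide row 2 by 1/2; eliminate column q from the other rows.
z-row update in column u2: 0 − (-1/2)·2 = 1.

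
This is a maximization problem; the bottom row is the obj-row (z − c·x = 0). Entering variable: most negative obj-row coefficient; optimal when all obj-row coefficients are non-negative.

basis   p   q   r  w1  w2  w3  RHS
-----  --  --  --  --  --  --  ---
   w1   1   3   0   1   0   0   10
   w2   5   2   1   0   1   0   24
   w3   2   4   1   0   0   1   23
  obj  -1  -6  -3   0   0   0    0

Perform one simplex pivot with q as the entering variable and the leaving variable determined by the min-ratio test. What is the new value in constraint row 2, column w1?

-2/3

Ratio test on column q — row 1: 10/3 = 10/3; row 2: 24/2 = 12; row 3: 23/4 = 23/4. Minimum is 10/3 at row 1 (w1 leaves); pivot element 3.
Divide row 1 by 3; eliminate column q from the other rows.
Row 2 update in column w1: 0 − 2·(1/3) = -2/3.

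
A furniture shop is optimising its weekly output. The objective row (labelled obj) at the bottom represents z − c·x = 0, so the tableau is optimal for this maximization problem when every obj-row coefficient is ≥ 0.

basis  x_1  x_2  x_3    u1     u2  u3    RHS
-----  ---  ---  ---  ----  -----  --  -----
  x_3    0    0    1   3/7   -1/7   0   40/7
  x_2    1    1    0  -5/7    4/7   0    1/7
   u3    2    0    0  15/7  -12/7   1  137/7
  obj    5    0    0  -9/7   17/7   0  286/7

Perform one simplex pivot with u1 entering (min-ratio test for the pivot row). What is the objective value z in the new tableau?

263/5

Ratio test on column u1 — row 1: (40/7)/(3/7) = 40/3; row 2: entry -5/7 ≤ 0; row 3: (137/7)/(15/7) = 137/15. Minimum is 137/15 at row 3 (u3 leaves); pivot element 15/7.
Pivot on row 3; the obj-row RHS becomes 286/7 − (-9/7)·(137/15) = 263/5.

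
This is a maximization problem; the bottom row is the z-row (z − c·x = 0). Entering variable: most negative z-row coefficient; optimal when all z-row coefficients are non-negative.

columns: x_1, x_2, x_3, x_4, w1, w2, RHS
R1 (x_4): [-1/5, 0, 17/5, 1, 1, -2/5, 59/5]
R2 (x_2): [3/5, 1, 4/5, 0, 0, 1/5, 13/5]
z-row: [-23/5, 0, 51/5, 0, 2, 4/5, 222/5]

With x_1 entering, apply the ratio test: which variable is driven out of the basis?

Column x_1 entries and ratios — x_4: -1/5 ≤ 0, skip; x_2: (13/5)/(3/5) = 13/3.
Smallest ratio is 13/3 in the row of x_2, so x_2 leaves.

x_2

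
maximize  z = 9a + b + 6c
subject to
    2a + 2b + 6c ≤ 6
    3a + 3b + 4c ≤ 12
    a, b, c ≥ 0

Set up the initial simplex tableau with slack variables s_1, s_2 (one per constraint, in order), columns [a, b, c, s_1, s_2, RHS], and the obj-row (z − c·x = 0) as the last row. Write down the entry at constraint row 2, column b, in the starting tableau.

3

Constraint 2 has coefficient 3 on b.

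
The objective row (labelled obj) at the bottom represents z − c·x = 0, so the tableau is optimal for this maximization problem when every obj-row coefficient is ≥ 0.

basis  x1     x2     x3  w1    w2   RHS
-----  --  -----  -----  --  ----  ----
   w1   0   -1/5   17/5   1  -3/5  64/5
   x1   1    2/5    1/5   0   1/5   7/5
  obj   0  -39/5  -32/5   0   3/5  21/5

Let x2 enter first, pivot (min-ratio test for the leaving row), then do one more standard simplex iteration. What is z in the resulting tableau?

Ratio test on column x2 — row 1: entry -1/5 ≤ 0; row 2: (7/5)/(2/5) = 7/2. Minimum is 7/2 at row 2 (x1 leaves); pivot element 2/5.
Pivot on row 2; the obj-row RHS becomes 21/5 − (-39/5)·(7/2) = 63/2.
Next entering variable (most negative obj-row entry -5/2): x3.
Ratio test on column x3 — row 1: (27/2)/(7/2) = 27/7; row 2: (7/2)/(1/2) = 7. Minimum is 27/7 at row 1 (w1 leaves); pivot element 7/2.
After the second pivot the obj-row RHS is 63/2 − (-5/2)·(27/7) = 288/7.

288/7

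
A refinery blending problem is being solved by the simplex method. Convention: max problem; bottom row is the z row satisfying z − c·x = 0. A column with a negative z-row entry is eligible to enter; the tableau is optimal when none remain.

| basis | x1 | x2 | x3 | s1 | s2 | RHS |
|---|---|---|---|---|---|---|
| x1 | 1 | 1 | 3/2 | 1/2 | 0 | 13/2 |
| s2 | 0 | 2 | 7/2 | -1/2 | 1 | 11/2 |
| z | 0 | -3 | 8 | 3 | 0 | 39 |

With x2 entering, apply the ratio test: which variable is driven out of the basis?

s2

Column x2 entries and ratios — x1: (13/2)/1 = 13/2; s2: (11/2)/2 = 11/4.
Smallest ratio is 11/4 in the row of s2, so s2 leaves.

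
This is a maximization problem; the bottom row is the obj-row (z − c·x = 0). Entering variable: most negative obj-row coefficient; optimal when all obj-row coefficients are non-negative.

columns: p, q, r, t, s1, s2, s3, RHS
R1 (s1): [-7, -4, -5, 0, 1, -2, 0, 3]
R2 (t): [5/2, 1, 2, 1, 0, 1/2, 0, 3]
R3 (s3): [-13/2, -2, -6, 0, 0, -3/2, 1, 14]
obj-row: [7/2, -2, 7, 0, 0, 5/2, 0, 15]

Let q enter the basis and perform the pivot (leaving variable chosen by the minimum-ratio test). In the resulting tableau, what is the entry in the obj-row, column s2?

7/2

Ratio test on column q — row 1: entry -4 ≤ 0; row 2: 3/1 = 3; row 3: entry -2 ≤ 0. Minimum is 3 at row 2 (t leaves); pivot element 1.
Divide row 2 by 1; eliminate column q from the other rows.
obj-row update in column s2: 5/2 − (-2)·(1/2) = 7/2.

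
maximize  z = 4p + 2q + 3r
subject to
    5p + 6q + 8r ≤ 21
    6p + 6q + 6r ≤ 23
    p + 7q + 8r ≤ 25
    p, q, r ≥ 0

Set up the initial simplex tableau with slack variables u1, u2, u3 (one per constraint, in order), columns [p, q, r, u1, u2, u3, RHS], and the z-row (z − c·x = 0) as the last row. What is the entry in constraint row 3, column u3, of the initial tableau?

Slack u3 belongs to constraint 3; its column is the unit vector e_3, so the entry in row 3 is 1.

1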